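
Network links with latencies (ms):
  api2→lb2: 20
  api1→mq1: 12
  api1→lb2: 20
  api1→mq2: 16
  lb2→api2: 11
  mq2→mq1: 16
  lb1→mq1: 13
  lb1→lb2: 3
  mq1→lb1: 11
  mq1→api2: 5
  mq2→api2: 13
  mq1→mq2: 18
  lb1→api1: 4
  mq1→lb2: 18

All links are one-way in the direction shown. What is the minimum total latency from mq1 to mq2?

Candidate routes:
mq1→lb1→api1→mq2: 11 + 4 + 16 = 31
mq1→mq2: 18
Shortest: 18 ms.

18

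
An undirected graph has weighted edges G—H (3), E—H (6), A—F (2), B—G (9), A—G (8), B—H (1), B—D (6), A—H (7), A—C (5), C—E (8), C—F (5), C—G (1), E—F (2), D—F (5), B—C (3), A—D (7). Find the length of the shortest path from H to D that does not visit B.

Some routes from H to D avoiding B:
H→E→F→D: 6 + 2 + 5 = 13
H→A→F→D: 7 + 2 + 5 = 14
H→G→C→A→F→D: 3 + 1 + 5 + 2 + 5 = 16
H→G→C→A→D: 3 + 1 + 5 + 7 = 16
H→A→D: 7 + 7 = 14
H→G→C→F→D: 3 + 1 + 5 + 5 = 14
The minimum is 13.

13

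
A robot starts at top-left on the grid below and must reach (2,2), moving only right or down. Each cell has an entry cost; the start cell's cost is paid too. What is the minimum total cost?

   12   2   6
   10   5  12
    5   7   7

33

Take r0c0→r0c1→r1c1→r2c1→r2c2 for a total of 12 + 2 + 5 + 7 + 7 = 33.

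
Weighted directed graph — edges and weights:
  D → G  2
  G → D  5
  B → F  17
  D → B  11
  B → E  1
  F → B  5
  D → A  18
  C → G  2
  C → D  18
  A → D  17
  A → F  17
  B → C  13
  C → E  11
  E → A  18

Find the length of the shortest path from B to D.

Routes from B to D:
B→C→E→A→D: 13 + 11 + 18 + 17 = 59
B→C→D: 13 + 18 = 31
B→C→G→D: 13 + 2 + 5 = 20
B→E→A→D: 1 + 18 + 17 = 36
Shortest: 20.

20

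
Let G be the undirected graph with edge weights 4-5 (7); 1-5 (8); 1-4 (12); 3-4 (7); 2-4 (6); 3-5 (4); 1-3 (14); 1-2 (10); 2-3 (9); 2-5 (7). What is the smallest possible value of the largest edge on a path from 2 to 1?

A few of the 2→1 routes:
2 -> 4 -> 3 -> 5 -> 1: max(6, 7, 4, 8) = 8
2 -> 5 -> 1: max(7, 8) = 8
2 -> 4 -> 5 -> 1: max(6, 7, 8) = 8
Best route has worst link 8.

8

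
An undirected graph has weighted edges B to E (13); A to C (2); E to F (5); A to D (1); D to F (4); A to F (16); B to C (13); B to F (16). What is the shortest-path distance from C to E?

12

Checking several routes:
C -> A -> D -> F -> E: 2 + 1 + 4 + 5 = 12
C -> B -> E: 13 + 13 = 26
C -> A -> F -> E: 2 + 16 + 5 = 23
Shortest: 12.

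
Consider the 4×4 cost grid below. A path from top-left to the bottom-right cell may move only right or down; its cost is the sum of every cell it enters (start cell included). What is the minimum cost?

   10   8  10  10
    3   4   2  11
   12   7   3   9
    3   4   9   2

33

Take r0c0 -> r1c0 -> r1c1 -> r1c2 -> r2c2 -> r2c3 -> r3c3 for a total of 10 + 3 + 4 + 2 + 3 + 9 + 2 = 33.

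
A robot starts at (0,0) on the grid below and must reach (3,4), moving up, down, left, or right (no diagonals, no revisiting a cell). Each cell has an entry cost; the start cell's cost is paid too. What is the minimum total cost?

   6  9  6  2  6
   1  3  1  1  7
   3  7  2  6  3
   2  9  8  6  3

Take [0,0] → [1,0] → [1,1] → [1,2] → [1,3] → [2,3] → [2,4] → [3,4] for a total of 6 + 1 + 3 + 1 + 1 + 6 + 3 + 3 = 24.

24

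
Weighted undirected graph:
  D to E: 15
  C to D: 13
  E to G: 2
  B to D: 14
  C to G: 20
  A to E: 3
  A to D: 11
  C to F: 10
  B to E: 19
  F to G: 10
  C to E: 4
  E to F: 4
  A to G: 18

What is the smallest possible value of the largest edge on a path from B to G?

14

A few of the B→G routes:
B - D - C - F - E - G: max(14, 13, 10, 4, 2) = 14
B - D - C - F - G: max(14, 13, 10, 10) = 14
B - D - A - E - C - F - G: max(14, 11, 3, 4, 10, 10) = 14
B - D - A - E - F - G: max(14, 11, 3, 4, 10) = 14
B - D - A - E - G: max(14, 11, 3, 2) = 14
Smallest bottleneck: 14.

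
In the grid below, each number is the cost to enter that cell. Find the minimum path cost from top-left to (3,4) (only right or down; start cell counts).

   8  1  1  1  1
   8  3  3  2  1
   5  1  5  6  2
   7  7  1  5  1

One optimal route is r0c0 r0c1 r0c2 r0c3 r0c4 r1c4 r2c4 r3c4.
Its cost is 8 + 1 + 1 + 1 + 1 + 1 + 2 + 1 = 16.

16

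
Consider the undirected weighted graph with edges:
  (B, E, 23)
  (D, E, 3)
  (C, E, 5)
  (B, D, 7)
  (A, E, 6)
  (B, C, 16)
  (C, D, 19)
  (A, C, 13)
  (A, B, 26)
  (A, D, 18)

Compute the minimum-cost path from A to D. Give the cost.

9

A few of the A→D routes:
A -> E -> D: 6 + 3 = 9
A -> C -> E -> D: 13 + 5 + 3 = 21
A -> E -> C -> D: 6 + 5 + 19 = 30
A -> D: 18
The minimum is 9.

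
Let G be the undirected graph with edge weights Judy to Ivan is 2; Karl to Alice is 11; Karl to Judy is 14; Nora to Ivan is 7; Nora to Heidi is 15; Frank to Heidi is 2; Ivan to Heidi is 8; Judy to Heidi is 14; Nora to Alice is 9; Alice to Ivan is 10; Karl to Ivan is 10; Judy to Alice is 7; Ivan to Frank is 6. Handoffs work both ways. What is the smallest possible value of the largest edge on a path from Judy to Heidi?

Comparing a few candidate routes:
Judy - Ivan - Frank - Heidi: max(2, 6, 2) = 6
Judy - Alice - Ivan - Heidi: max(7, 10, 8) = 10
Judy - Alice - Nora - Ivan - Frank - Heidi: max(7, 9, 7, 6, 2) = 9
Judy - Alice - Nora - Ivan - Heidi: max(7, 9, 7, 8) = 9
Judy - Ivan - Heidi: max(2, 8) = 8
Judy - Alice - Ivan - Frank - Heidi: max(7, 10, 6, 2) = 10
The minimum achievable maximum is 6.

6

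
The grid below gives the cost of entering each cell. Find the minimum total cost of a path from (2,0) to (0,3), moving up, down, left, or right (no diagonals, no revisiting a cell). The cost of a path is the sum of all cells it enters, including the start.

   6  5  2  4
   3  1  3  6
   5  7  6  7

18

One optimal route is [2,0] -> [1,0] -> [1,1] -> [1,2] -> [0,2] -> [0,3].
Its cost is 5 + 3 + 1 + 3 + 2 + 4 = 18.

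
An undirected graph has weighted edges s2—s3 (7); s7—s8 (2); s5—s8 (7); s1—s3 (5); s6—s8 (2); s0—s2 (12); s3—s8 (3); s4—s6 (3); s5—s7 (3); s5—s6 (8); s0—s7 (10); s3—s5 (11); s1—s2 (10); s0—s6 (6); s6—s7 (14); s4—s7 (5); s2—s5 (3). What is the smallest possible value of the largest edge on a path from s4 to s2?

3

Checking several routes:
s4 → s6 → s8 → s3 → s2: max(3, 2, 3, 7) = 7
s4 → s7 → s5 → s2: max(5, 3, 3) = 5
s4 → s6 → s8 → s7 → s5 → s2: max(3, 2, 2, 3, 3) = 3
s4 → s7 → s5 → s8 → s3 → s2: max(5, 3, 7, 3, 7) = 7
s4 → s6 → s8 → s5 → s2: max(3, 2, 7, 3) = 7
The minimum achievable maximum is 3.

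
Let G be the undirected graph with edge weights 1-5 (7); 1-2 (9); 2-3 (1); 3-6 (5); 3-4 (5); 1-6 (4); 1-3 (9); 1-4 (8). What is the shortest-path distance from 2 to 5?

16

Checking several routes:
2→3→6→1→5: 1 + 5 + 4 + 7 = 17
2→3→1→5: 1 + 9 + 7 = 17
2→1→5: 9 + 7 = 16
Best route has total 16.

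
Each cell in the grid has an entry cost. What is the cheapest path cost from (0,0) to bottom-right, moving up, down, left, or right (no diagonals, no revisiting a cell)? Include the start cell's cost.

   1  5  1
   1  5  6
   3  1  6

Path [0,0] -> [1,0] -> [2,0] -> [2,1] -> [2,2]: 1 + 1 + 3 + 1 + 6 = 12.

12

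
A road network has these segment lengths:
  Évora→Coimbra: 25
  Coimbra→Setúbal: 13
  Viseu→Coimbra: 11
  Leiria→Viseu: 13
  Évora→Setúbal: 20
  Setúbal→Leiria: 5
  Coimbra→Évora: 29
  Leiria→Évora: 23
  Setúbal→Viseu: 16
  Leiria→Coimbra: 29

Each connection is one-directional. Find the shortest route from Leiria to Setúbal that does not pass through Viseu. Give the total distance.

Routes from Leiria to Setúbal avoiding Viseu:
Leiria→Coimbra→Évora→Setúbal: 29 + 29 + 20 = 78
Leiria→Coimbra→Setúbal: 29 + 13 = 42
Leiria→Évora→Coimbra→Setúbal: 23 + 25 + 13 = 61
Leiria→Évora→Setúbal: 23 + 20 = 43
Shortest: 42.

42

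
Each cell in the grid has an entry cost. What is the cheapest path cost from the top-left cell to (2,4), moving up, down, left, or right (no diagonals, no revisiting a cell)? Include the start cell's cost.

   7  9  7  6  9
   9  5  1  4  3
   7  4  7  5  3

32

Best path: r0c0 → r0c1 → r1c1 → r1c2 → r1c3 → r1c4 → r2c4
Cost: 7 + 9 + 5 + 1 + 4 + 3 + 3 = 32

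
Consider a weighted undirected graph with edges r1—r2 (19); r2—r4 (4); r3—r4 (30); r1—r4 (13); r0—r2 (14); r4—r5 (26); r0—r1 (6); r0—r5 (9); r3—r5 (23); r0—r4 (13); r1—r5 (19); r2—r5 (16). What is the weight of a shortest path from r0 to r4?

A few of the r0→r4 routes:
r0→r1→r4: 6 + 13 = 19
r0→r4: 13
r0→r2→r4: 14 + 4 = 18
The minimum is 13.

13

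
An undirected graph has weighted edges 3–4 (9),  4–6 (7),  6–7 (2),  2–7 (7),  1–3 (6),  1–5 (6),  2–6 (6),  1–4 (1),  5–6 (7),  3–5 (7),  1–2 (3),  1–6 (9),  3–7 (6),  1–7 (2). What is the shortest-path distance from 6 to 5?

7

Some routes from 6 to 5:
6-2-1-5: 6 + 3 + 6 = 15
6-1-5: 9 + 6 = 15
6-7-1-5: 2 + 2 + 6 = 10
6-5: 7
6-4-1-5: 7 + 1 + 6 = 14
Best route has total 7.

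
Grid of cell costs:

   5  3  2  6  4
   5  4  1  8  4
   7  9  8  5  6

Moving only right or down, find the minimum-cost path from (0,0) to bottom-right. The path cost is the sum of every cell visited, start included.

Cheapest: (0,0)→(0,1)→(0,2)→(1,2)→(1,3)→(1,4)→(2,4)
  5 + 3 + 2 + 1 + 8 + 4 + 6 = 29

29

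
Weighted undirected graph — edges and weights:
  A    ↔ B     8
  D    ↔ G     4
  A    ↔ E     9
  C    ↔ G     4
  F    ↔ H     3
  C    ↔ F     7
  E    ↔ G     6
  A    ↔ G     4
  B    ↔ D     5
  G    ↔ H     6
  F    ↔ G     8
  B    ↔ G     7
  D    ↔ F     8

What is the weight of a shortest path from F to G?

Checking several routes:
F→D→B→G: 8 + 5 + 7 = 20
F→G: 8
F→D→G: 8 + 4 = 12
F→H→G: 3 + 6 = 9
F→C→G: 7 + 4 = 11
The minimum is 8.

8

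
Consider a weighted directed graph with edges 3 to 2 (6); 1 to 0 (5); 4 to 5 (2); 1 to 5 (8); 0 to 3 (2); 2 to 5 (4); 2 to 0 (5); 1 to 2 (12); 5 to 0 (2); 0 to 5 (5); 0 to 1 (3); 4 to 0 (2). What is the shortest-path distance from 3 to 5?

Candidate routes:
3-2-0-1-5: 6 + 5 + 3 + 8 = 22
3-2-0-5: 6 + 5 + 5 = 16
3-2-5: 6 + 4 = 10
Best route has total 10.

10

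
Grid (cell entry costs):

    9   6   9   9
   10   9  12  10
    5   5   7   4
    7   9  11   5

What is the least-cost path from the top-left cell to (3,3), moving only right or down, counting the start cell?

Cheapest: (0,0) (0,1) (1,1) (2,1) (2,2) (2,3) (3,3)
  9 + 6 + 9 + 5 + 7 + 4 + 5 = 45
(Top row then right column would cost 52.)

45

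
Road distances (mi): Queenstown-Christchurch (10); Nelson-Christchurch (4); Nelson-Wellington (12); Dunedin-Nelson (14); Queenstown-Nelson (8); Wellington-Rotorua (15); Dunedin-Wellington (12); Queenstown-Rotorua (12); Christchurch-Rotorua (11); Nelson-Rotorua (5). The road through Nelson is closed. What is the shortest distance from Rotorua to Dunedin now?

Candidate routes:
Rotorua-Wellington-Dunedin: 15 + 12 = 27
Shortest: 27 mi.

27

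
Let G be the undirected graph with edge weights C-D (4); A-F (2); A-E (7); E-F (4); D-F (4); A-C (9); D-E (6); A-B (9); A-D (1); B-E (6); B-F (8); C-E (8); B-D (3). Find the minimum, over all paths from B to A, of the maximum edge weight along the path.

3

Comparing a few candidate routes:
B -> E -> F -> A: max(6, 4, 2) = 6
B -> D -> A: max(3, 1) = 3
B -> D -> F -> A: max(3, 4, 2) = 4
B -> E -> D -> A: max(6, 6, 1) = 6
B -> E -> D -> F -> A: max(6, 6, 4, 2) = 6
B -> E -> F -> D -> A: max(6, 4, 4, 1) = 6
Smallest bottleneck: 3.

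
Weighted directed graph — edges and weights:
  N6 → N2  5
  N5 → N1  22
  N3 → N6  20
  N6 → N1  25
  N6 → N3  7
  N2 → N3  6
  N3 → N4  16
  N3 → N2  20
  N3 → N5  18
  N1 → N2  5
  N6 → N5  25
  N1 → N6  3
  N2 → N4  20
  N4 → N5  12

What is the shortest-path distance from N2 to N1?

46

A few of the N2→N1 routes:
N2 - N3 - N6 - N1: 6 + 20 + 25 = 51
N2 - N3 - N5 - N1: 6 + 18 + 22 = 46
N2 - N4 - N5 - N1: 20 + 12 + 22 = 54
Best route has total 46.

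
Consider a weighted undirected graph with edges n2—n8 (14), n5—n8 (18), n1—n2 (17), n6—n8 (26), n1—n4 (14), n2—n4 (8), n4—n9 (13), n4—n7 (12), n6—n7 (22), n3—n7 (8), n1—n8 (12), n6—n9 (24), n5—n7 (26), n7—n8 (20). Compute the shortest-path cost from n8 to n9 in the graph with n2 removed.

Some routes from n8 to n9 avoiding n2:
n8→n1→n4→n9: 12 + 14 + 13 = 39
n8→n7→n6→n9: 20 + 22 + 24 = 66
n8→n7→n4→n9: 20 + 12 + 13 = 45
n8→n6→n9: 26 + 24 = 50
Shortest: 39.

39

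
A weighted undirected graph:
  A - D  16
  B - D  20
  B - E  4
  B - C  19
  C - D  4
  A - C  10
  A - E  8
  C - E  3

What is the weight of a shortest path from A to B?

Comparing a few candidate routes:
A → C → B: 10 + 19 = 29
A → E → B: 8 + 4 = 12
A → D → C → E → B: 16 + 4 + 3 + 4 = 27
A → C → E → B: 10 + 3 + 4 = 17
Shortest: 12.

12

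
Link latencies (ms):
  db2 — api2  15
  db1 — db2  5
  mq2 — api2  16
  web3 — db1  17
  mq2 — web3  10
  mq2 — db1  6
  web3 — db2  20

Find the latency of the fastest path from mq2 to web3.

Some routes from mq2 to web3:
mq2 → db1 → db2 → web3: 6 + 5 + 20 = 31
mq2 → db1 → web3: 6 + 17 = 23
mq2 → web3: 10
Shortest: 10 ms.

10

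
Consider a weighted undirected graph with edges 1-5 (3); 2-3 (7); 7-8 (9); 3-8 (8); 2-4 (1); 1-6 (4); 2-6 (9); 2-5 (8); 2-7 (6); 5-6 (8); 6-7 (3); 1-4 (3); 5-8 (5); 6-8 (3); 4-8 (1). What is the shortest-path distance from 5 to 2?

7

Comparing a few candidate routes:
5 -> 8 -> 4 -> 2: 5 + 1 + 1 = 7
5 -> 1 -> 4 -> 2: 3 + 3 + 1 = 7
5 -> 2: 8
5 -> 1 -> 6 -> 8 -> 4 -> 2: 3 + 4 + 3 + 1 + 1 = 12
Best route has total 7.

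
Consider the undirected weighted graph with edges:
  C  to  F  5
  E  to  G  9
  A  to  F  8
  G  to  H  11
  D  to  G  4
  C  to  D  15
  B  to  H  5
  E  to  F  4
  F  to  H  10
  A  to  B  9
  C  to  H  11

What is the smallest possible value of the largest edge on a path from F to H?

9

Candidate routes:
F - E - G - H: max(4, 9, 11) = 11
F - H: max(10) = 10
F - A - B - H: max(8, 9, 5) = 9
F - C - H: max(5, 11) = 11
F - C - D - G - H: max(5, 15, 4, 11) = 15
F - E - G - D - C - H: max(4, 9, 4, 15, 11) = 15
Best route has worst link 9.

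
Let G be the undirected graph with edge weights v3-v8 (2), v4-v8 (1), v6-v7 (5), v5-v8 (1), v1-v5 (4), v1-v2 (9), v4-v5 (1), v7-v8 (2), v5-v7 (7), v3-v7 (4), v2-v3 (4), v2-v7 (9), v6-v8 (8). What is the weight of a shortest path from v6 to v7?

5

Comparing a few candidate routes:
v6 → v8 → v3 → v7: 8 + 2 + 4 = 14
v6 → v8 → v5 → v7: 8 + 1 + 7 = 16
v6 → v7: 5
v6 → v8 → v7: 8 + 2 = 10
v6 → v8 → v3 → v2 → v7: 8 + 2 + 4 + 9 = 23
v6 → v8 → v4 → v5 → v7: 8 + 1 + 1 + 7 = 17
Best route has total 5.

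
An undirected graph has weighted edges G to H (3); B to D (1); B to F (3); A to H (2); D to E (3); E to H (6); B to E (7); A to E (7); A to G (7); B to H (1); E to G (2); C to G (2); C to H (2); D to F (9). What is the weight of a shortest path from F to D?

Checking several routes:
F→D: 9
F→B→D: 3 + 1 = 4
F→B→H→G→E→D: 3 + 1 + 3 + 2 + 3 = 12
Best route has total 4.

4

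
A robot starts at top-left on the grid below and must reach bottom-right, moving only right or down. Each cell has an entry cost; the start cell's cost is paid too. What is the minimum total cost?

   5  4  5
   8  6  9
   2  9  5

Best path: (0,0) → (0,1) → (0,2) → (1,2) → (2,2)
Cost: 5 + 4 + 5 + 9 + 5 = 28

28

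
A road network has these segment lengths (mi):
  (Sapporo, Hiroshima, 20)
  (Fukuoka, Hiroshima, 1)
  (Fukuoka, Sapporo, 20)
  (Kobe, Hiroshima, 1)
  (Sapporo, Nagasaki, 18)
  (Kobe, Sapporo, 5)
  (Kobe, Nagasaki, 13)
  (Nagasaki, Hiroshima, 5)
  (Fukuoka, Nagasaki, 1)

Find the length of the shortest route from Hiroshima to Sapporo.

6

Comparing a few candidate routes:
Hiroshima → Fukuoka → Nagasaki → Sapporo: 1 + 1 + 18 = 20
Hiroshima → Fukuoka → Sapporo: 1 + 20 = 21
Hiroshima → Sapporo: 20
Hiroshima → Kobe → Sapporo: 1 + 5 = 6
Hiroshima → Fukuoka → Nagasaki → Kobe → Sapporo: 1 + 1 + 13 + 5 = 20
Shortest: 6 mi.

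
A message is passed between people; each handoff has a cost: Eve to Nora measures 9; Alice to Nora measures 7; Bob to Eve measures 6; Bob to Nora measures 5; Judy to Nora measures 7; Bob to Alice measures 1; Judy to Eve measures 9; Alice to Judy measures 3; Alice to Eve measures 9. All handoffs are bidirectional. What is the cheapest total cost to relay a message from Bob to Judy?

Some routes from Bob to Judy:
Bob -> Alice -> Nora -> Judy: 1 + 7 + 7 = 15
Bob -> Alice -> Judy: 1 + 3 = 4
Bob -> Nora -> Judy: 5 + 7 = 12
Bob -> Nora -> Alice -> Judy: 5 + 7 + 3 = 15
Bob -> Eve -> Judy: 6 + 9 = 15
Bob -> Eve -> Alice -> Judy: 6 + 9 + 3 = 18
The minimum is 4.

4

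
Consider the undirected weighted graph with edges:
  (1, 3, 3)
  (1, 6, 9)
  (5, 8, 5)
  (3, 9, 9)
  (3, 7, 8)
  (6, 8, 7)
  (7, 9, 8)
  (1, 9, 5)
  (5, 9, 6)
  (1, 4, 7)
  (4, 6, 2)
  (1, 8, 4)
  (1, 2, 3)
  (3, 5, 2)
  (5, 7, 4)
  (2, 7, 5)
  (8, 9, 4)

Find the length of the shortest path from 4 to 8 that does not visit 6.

11

Checking several routes:
4 -> 1 -> 8: 7 + 4 = 11
4 -> 1 -> 3 -> 5 -> 8: 7 + 3 + 2 + 5 = 17
4 -> 1 -> 9 -> 8: 7 + 5 + 4 = 16
4 -> 1 -> 3 -> 5 -> 9 -> 8: 7 + 3 + 2 + 6 + 4 = 22
Best route has total 11.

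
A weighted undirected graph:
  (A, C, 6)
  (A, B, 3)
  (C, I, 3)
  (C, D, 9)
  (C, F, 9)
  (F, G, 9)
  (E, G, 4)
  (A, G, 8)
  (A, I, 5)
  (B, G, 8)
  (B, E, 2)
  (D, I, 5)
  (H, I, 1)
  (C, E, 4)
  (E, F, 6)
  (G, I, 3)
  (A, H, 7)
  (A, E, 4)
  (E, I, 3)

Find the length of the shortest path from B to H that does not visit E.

9

Checking several routes:
B→G→A→I→H: 8 + 8 + 5 + 1 = 22
B→A→H: 3 + 7 = 10
B→A→G→I→H: 3 + 8 + 3 + 1 = 15
B→G→I→H: 8 + 3 + 1 = 12
B→A→I→H: 3 + 5 + 1 = 9
B→A→C→I→H: 3 + 6 + 3 + 1 = 13
Best route has total 9.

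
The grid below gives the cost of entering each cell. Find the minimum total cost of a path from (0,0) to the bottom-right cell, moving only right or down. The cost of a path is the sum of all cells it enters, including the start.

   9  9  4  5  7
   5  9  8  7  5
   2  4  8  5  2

35

Best path: (0,0) → (1,0) → (2,0) → (2,1) → (2,2) → (2,3) → (2,4)
Cost: 9 + 5 + 2 + 4 + 8 + 5 + 2 = 35
(Top row then right column would cost 41.)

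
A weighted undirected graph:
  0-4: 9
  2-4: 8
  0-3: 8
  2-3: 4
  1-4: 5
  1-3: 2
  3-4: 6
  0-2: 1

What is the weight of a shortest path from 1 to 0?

A few of the 1→0 routes:
1-3-2-0: 2 + 4 + 1 = 7
1-4-0: 5 + 9 = 14
1-4-3-2-0: 5 + 6 + 4 + 1 = 16
1-3-0: 2 + 8 = 10
1-4-2-0: 5 + 8 + 1 = 14
Best route has total 7.

7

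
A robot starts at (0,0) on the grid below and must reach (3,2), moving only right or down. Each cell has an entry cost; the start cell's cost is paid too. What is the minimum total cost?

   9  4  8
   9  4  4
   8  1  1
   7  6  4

Path (0,0) (0,1) (1,1) (2,1) (2,2) (3,2): 9 + 4 + 4 + 1 + 1 + 4 = 23.
For comparison, the top-then-right route costs 30.

23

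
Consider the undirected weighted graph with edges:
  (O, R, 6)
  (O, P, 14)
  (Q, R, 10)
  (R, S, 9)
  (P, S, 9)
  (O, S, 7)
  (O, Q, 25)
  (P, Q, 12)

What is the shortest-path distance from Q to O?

16

A few of the Q→O routes:
Q → R → S → O: 10 + 9 + 7 = 26
Q → R → O: 10 + 6 = 16
Q → P → O: 12 + 14 = 26
Q → O: 25
Best route has total 16.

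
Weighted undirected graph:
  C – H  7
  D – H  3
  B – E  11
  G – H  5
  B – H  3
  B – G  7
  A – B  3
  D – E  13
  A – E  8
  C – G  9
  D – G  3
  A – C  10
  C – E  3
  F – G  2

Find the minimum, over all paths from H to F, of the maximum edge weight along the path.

A few of the H→F routes:
H-G-F: max(5, 2) = 5
H-D-G-F: max(3, 3, 2) = 3
H-B-G-F: max(3, 7, 2) = 7
H-C-E-A-B-G-F: max(7, 3, 8, 3, 7, 2) = 8
Best route has worst link 3.

3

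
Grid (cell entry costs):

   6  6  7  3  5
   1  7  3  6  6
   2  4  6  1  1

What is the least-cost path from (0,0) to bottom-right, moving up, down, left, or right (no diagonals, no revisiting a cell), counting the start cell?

21

One optimal route is (0,0) (1,0) (2,0) (2,1) (2,2) (2,3) (2,4).
Its cost is 6 + 1 + 2 + 4 + 6 + 1 + 1 = 21.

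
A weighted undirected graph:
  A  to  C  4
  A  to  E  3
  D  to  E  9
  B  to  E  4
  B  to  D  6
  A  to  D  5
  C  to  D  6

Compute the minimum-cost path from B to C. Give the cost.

11

Comparing a few candidate routes:
B -> E -> D -> C: 4 + 9 + 6 = 19
B -> E -> A -> D -> C: 4 + 3 + 5 + 6 = 18
B -> D -> A -> C: 6 + 5 + 4 = 15
B -> D -> C: 6 + 6 = 12
B -> E -> A -> C: 4 + 3 + 4 = 11
The minimum is 11.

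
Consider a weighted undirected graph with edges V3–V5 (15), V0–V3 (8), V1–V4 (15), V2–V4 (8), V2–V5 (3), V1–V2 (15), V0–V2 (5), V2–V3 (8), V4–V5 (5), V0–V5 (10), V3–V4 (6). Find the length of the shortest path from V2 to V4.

8

Checking several routes:
V2→V3→V4: 8 + 6 = 14
V2→V5→V4: 3 + 5 = 8
V2→V0→V5→V4: 5 + 10 + 5 = 20
V2→V0→V3→V4: 5 + 8 + 6 = 19
V2→V4: 8
Shortest: 8.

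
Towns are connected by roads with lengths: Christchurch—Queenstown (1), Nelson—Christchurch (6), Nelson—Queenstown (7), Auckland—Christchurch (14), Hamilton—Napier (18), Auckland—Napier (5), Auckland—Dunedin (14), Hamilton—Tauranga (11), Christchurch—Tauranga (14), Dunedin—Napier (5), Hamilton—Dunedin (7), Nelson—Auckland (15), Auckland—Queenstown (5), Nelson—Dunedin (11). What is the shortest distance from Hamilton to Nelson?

18

Checking several routes:
Hamilton → Dunedin → Nelson: 7 + 11 = 18
Hamilton → Dunedin → Napier → Auckland → Queenstown → Christchurch → Nelson: 7 + 5 + 5 + 5 + 1 + 6 = 29
Hamilton → Dunedin → Napier → Auckland → Queenstown → Nelson: 7 + 5 + 5 + 5 + 7 = 29
Best route has total 18.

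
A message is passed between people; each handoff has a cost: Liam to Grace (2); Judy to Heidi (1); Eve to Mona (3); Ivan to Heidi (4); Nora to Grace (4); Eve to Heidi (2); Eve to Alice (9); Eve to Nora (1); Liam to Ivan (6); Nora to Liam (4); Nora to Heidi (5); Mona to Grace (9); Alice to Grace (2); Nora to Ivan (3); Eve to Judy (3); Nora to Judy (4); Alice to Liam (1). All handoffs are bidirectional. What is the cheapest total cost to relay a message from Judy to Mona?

6

Some routes from Judy to Mona:
Judy -> Heidi -> Nora -> Eve -> Mona: 1 + 5 + 1 + 3 = 10
Judy -> Heidi -> Eve -> Mona: 1 + 2 + 3 = 6
Judy -> Nora -> Eve -> Mona: 4 + 1 + 3 = 8
Judy -> Eve -> Mona: 3 + 3 = 6
Best route has total 6.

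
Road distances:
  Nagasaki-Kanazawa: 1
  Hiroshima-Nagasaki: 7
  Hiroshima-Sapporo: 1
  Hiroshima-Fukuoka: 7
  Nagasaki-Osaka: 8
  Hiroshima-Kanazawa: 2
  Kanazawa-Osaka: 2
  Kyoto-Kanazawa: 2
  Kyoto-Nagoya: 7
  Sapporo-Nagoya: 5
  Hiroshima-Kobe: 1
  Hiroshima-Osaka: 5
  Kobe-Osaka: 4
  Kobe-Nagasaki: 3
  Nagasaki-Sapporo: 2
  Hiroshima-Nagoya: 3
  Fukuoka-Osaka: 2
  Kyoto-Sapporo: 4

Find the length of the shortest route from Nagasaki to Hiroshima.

3

A few of the Nagasaki→Hiroshima routes:
Nagasaki -> Kanazawa -> Hiroshima: 1 + 2 = 3
Nagasaki -> Kanazawa -> Kyoto -> Sapporo -> Hiroshima: 1 + 2 + 4 + 1 = 8
Nagasaki -> Kanazawa -> Osaka -> Kobe -> Hiroshima: 1 + 2 + 4 + 1 = 8
Nagasaki -> Kobe -> Hiroshima: 3 + 1 = 4
Nagasaki -> Sapporo -> Hiroshima: 2 + 1 = 3
Nagasaki -> Hiroshima: 7
The minimum is 3.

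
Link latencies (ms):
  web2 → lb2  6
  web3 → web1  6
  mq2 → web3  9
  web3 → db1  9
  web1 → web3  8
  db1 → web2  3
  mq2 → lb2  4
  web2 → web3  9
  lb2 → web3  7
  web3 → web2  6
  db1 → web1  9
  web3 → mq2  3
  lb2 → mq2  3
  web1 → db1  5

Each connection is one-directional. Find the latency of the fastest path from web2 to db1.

18

Comparing a few candidate routes:
web2 -> web3 -> db1: 9 + 9 = 18
web2 -> lb2 -> web3 -> db1: 6 + 7 + 9 = 22
web2 -> web3 -> web1 -> db1: 9 + 6 + 5 = 20
web2 -> lb2 -> web3 -> web1 -> db1: 6 + 7 + 6 + 5 = 24
The minimum is 18 ms.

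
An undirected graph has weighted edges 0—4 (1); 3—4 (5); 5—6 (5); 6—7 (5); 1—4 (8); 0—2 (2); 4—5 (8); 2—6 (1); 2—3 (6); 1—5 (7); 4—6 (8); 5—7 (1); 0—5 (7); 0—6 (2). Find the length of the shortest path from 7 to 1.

Checking several routes:
7 → 6 → 0 → 4 → 1: 5 + 2 + 1 + 8 = 16
7 → 5 → 1: 1 + 7 = 8
7 → 5 → 4 → 1: 1 + 8 + 8 = 17
7 → 5 → 6 → 0 → 4 → 1: 1 + 5 + 2 + 1 + 8 = 17
Shortest: 8.

8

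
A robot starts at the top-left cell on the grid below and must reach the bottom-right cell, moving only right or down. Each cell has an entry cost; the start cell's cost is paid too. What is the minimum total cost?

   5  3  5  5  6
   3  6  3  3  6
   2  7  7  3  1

23

Cheapest: r0c0 -> r0c1 -> r0c2 -> r1c2 -> r1c3 -> r2c3 -> r2c4
  5 + 3 + 5 + 3 + 3 + 3 + 1 = 23
For comparison, the top-then-right route costs 31.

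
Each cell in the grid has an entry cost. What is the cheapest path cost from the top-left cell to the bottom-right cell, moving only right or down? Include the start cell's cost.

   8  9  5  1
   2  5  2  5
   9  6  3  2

Cheapest: [0,0] [1,0] [1,1] [1,2] [2,2] [2,3]
  8 + 2 + 5 + 2 + 3 + 2 = 22
For comparison, the top-then-right route costs 30.

22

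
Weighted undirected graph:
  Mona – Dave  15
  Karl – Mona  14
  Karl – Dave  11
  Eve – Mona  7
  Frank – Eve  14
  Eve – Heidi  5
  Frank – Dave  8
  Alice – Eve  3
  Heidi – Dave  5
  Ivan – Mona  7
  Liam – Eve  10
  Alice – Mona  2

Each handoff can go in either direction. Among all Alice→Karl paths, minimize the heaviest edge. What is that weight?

11

Checking several routes:
Alice → Mona → Karl: max(2, 14) = 14
Alice → Eve → Heidi → Dave → Karl: max(3, 5, 5, 11) = 11
Alice → Mona → Eve → Heidi → Dave → Karl: max(2, 7, 5, 5, 11) = 11
Alice → Eve → Mona → Karl: max(3, 7, 14) = 14
Alice → Mona → Eve → Frank → Dave → Karl: max(2, 7, 14, 8, 11) = 14
Smallest bottleneck: 11.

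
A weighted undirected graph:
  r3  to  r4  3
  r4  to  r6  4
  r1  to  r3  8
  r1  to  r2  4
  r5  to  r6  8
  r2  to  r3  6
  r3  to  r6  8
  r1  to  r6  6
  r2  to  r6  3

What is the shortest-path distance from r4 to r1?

10

Checking several routes:
r4→r6→r1: 4 + 6 = 10
r4→r3→r1: 3 + 8 = 11
r4→r6→r2→r1: 4 + 3 + 4 = 11
Best route has total 10.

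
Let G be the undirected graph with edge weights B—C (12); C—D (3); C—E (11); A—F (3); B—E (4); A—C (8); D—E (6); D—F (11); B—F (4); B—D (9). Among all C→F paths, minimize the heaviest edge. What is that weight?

Some routes from C to F:
C-E-B-D-F: max(11, 4, 9, 11) = 11
C-D-E-B-F: max(3, 6, 4, 4) = 6
C-D-B-F: max(3, 9, 4) = 9
C-E-B-F: max(11, 4, 4) = 11
C-A-F: max(8, 3) = 8
Best route has worst link 6.

6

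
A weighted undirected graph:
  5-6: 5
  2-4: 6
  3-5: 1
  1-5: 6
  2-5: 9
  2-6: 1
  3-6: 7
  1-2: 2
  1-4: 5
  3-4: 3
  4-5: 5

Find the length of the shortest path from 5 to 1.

6

A few of the 5→1 routes:
5-6-2-1: 5 + 1 + 2 = 8
5-1: 6
5-3-4-1: 1 + 3 + 5 = 9
5-4-1: 5 + 5 = 10
The minimum is 6.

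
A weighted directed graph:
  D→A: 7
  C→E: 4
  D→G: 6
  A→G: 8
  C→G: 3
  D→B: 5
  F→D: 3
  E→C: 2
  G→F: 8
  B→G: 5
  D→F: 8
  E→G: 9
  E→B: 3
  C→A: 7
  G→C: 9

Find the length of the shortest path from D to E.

19

Routes from D to E:
D→G→C→E: 6 + 9 + 4 = 19
D→B→G→C→E: 5 + 5 + 9 + 4 = 23
D→A→G→C→E: 7 + 8 + 9 + 4 = 28
The minimum is 19.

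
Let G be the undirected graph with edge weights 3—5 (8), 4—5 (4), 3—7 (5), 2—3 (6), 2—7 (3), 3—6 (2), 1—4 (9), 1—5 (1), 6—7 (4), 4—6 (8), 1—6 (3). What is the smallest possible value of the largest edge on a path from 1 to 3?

3

A few of the 1→3 routes:
1 → 6 → 3: max(3, 2) = 3
1 → 6 → 4 → 5 → 3: max(3, 8, 4, 8) = 8
1 → 6 → 7 → 2 → 3: max(3, 4, 3, 6) = 6
1 → 6 → 7 → 3: max(3, 4, 5) = 5
Smallest bottleneck: 3.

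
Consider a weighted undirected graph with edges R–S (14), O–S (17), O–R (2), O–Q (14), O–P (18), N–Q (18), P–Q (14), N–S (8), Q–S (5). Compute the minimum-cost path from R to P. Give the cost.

20

Some routes from R to P:
R-O-Q-P: 2 + 14 + 14 = 30
R-O-S-Q-P: 2 + 17 + 5 + 14 = 38
R-S-Q-P: 14 + 5 + 14 = 33
R-O-P: 2 + 18 = 20
Best route has total 20.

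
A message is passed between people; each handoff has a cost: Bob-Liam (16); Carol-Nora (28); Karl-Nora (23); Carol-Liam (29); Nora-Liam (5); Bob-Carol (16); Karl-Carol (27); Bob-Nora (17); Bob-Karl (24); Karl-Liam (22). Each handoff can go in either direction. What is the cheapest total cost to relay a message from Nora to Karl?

A few of the Nora→Karl routes:
Nora→Carol→Karl: 28 + 27 = 55
Nora→Bob→Karl: 17 + 24 = 41
Nora→Karl: 23
Nora→Liam→Karl: 5 + 22 = 27
Nora→Liam→Bob→Karl: 5 + 16 + 24 = 45
Best route has total 23.

23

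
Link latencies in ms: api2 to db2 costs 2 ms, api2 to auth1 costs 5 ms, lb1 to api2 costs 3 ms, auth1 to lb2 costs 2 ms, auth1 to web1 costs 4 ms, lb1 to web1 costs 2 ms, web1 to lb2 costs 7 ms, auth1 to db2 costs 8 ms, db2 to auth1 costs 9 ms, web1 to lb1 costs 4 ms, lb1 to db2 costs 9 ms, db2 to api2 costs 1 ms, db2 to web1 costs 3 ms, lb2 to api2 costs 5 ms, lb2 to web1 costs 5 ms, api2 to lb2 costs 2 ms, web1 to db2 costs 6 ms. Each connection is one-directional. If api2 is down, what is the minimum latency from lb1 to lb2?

Routes from lb1 to lb2 avoiding api2:
lb1 → db2 → auth1 → web1 → lb2: 9 + 9 + 4 + 7 = 29
lb1 → db2 → web1 → lb2: 9 + 3 + 7 = 19
lb1 → web1 → db2 → auth1 → lb2: 2 + 6 + 9 + 2 = 19
lb1 → db2 → auth1 → lb2: 9 + 9 + 2 = 20
lb1 → web1 → lb2: 2 + 7 = 9
The minimum is 9 ms.

9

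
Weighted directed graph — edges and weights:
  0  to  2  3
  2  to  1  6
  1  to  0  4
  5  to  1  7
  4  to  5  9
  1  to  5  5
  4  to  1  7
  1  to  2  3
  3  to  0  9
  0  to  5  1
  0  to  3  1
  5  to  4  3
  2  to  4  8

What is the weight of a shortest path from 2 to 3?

11

Candidate routes:
2 - 4 - 5 - 1 - 0 - 3: 8 + 9 + 7 + 4 + 1 = 29
2 - 4 - 1 - 0 - 3: 8 + 7 + 4 + 1 = 20
2 - 1 - 0 - 3: 6 + 4 + 1 = 11
Best route has total 11.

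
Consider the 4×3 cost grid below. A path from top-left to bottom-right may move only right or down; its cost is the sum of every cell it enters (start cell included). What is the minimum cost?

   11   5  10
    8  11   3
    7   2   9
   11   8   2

One optimal route is (0,0) (1,0) (2,0) (2,1) (3,1) (3,2).
Its cost is 11 + 8 + 7 + 2 + 8 + 2 = 38.

38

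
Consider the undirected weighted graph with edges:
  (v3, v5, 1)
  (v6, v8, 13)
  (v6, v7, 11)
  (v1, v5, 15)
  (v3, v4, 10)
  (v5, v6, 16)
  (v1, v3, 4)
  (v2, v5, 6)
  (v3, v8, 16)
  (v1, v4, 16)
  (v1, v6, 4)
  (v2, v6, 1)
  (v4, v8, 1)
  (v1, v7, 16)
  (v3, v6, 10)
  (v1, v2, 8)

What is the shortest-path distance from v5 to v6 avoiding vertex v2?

9

Some routes from v5 to v6 avoiding v2:
v5-v3-v6: 1 + 10 = 11
v5-v1-v6: 15 + 4 = 19
v5-v6: 16
v5-v3-v1-v6: 1 + 4 + 4 = 9
The minimum is 9.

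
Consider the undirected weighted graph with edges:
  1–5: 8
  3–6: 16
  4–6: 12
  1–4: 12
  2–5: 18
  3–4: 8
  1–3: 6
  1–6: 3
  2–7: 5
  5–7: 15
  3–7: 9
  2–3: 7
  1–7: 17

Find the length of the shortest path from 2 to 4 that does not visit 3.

34

Some routes from 2 to 4 avoiding 3:
2 → 7 → 1 → 6 → 4: 5 + 17 + 3 + 12 = 37
2 → 7 → 1 → 4: 5 + 17 + 12 = 34
2 → 5 → 1 → 4: 18 + 8 + 12 = 38
Best route has total 34.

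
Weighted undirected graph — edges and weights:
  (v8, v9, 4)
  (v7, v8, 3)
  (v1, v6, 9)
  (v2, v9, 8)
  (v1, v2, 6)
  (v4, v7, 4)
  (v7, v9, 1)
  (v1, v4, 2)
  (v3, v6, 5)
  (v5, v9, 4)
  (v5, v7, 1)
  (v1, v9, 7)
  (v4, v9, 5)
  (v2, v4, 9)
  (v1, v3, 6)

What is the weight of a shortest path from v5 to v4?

Comparing a few candidate routes:
v5→v7→v9→v4: 1 + 1 + 5 = 7
v5→v9→v7→v4: 4 + 1 + 4 = 9
v5→v7→v4: 1 + 4 = 5
The minimum is 5.

5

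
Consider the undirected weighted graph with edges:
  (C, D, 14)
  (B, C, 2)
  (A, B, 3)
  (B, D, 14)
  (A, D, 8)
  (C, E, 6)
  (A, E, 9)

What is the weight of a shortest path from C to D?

13

Checking several routes:
C - B - D: 2 + 14 = 16
C - B - A - D: 2 + 3 + 8 = 13
C - E - A - D: 6 + 9 + 8 = 23
C - D: 14
The minimum is 13.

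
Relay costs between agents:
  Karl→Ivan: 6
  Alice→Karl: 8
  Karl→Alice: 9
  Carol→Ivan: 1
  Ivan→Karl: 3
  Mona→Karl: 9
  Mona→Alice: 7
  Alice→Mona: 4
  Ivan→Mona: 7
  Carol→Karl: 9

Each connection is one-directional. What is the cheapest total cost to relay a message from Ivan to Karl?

3

Paths from Ivan to Karl:
Ivan→Mona→Karl: 7 + 9 = 16
Ivan→Mona→Alice→Karl: 7 + 7 + 8 = 22
Ivan→Karl: 3
Shortest: 3.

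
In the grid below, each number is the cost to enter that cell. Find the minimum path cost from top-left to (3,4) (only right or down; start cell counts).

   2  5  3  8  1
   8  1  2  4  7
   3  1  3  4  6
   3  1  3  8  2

Take r0c0 → r0c1 → r1c1 → r2c1 → r3c1 → r3c2 → r3c3 → r3c4 for a total of 2 + 5 + 1 + 1 + 1 + 3 + 8 + 2 = 23.
(Top row then right column would cost 34.)

23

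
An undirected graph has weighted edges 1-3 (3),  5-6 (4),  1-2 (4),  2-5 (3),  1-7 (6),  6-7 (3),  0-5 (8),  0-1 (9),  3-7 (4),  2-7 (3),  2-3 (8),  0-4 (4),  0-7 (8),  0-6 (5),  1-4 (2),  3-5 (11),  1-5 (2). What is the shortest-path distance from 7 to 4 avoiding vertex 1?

A few of the 7→4 routes:
7→6→0→4: 3 + 5 + 4 = 12
7→0→4: 8 + 4 = 12
7→2→5→0→4: 3 + 3 + 8 + 4 = 18
7→3→5→0→4: 4 + 11 + 8 + 4 = 27
7→6→5→0→4: 3 + 4 + 8 + 4 = 19
7→2→5→6→0→4: 3 + 3 + 4 + 5 + 4 = 19
Shortest: 12.

12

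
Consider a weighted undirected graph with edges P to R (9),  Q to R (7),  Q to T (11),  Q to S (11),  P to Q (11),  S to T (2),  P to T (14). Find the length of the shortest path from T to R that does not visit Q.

23

Routes from T to R avoiding Q:
T-P-R: 14 + 9 = 23
The minimum is 23.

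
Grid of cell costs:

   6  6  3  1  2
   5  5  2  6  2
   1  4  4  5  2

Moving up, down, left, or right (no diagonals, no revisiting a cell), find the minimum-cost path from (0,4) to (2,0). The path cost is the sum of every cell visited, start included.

17

Take [0,4] [0,3] [0,2] [1,2] [2,2] [2,1] [2,0] for a total of 2 + 1 + 3 + 2 + 4 + 4 + 1 = 17.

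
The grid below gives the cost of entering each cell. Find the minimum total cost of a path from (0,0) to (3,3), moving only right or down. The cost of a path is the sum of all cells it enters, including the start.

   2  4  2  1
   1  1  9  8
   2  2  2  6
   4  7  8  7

21

Cheapest: (0,0) → (1,0) → (1,1) → (2,1) → (2,2) → (2,3) → (3,3)
  2 + 1 + 1 + 2 + 2 + 6 + 7 = 21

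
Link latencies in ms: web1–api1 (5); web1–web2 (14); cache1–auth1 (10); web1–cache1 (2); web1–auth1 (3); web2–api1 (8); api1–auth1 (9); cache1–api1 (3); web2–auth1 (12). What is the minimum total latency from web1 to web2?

13

Comparing a few candidate routes:
web1 -> api1 -> web2: 5 + 8 = 13
web1 -> cache1 -> api1 -> web2: 2 + 3 + 8 = 13
web1 -> web2: 14
Shortest: 13 ms.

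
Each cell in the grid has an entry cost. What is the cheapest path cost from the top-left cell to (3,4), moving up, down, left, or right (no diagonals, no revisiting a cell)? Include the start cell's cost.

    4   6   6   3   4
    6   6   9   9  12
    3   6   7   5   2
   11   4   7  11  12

Path [0,0] -> [1,0] -> [2,0] -> [2,1] -> [2,2] -> [2,3] -> [2,4] -> [3,4]: 4 + 6 + 3 + 6 + 7 + 5 + 2 + 12 = 45.

45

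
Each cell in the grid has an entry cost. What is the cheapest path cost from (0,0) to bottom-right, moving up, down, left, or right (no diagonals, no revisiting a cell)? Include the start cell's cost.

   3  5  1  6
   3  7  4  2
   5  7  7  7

22

One optimal route is [0,0] [0,1] [0,2] [1,2] [1,3] [2,3].
Its cost is 3 + 5 + 1 + 4 + 2 + 7 = 22.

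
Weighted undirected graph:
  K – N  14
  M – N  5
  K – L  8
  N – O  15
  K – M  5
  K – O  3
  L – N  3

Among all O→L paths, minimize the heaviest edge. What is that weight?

5

Paths from O to L:
O -> K -> N -> L: max(3, 14, 3) = 14
O -> K -> M -> N -> L: max(3, 5, 5, 3) = 5
O -> N -> L: max(15, 3) = 15
O -> N -> K -> L: max(15, 14, 8) = 15
O -> N -> M -> K -> L: max(15, 5, 5, 8) = 15
O -> K -> L: max(3, 8) = 8
Smallest bottleneck: 5.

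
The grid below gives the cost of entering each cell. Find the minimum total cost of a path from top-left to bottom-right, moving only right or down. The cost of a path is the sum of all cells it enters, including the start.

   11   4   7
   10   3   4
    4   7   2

Take r0c0 -> r0c1 -> r1c1 -> r1c2 -> r2c2 for a total of 11 + 4 + 3 + 4 + 2 = 24.

24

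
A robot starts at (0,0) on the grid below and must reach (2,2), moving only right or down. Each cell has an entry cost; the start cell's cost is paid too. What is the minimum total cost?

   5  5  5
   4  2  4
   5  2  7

Take (0,0)→(1,0)→(1,1)→(2,1)→(2,2) for a total of 5 + 4 + 2 + 2 + 7 = 20.
For comparison, the top-then-right route costs 26.

20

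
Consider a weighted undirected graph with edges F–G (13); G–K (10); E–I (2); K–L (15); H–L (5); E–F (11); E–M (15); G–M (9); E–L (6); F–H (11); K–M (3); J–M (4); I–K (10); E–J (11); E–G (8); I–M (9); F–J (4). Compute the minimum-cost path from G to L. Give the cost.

14

Comparing a few candidate routes:
G-K-L: 10 + 15 = 25
G-E-L: 8 + 6 = 14
G-M-I-E-L: 9 + 9 + 2 + 6 = 26
The minimum is 14.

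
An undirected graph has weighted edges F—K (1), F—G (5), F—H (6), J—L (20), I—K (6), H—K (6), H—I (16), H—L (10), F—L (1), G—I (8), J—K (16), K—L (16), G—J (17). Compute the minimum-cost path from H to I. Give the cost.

12

Checking several routes:
H -> F -> G -> I: 6 + 5 + 8 = 19
H -> L -> F -> K -> I: 10 + 1 + 1 + 6 = 18
H -> I: 16
H -> K -> I: 6 + 6 = 12
H -> F -> K -> I: 6 + 1 + 6 = 13
Best route has total 12.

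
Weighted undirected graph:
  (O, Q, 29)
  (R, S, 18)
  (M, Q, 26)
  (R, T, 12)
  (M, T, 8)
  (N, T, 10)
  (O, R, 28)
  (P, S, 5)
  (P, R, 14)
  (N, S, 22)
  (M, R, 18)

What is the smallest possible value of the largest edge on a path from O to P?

Comparing a few candidate routes:
O → R → T → N → S → P: max(28, 12, 10, 22, 5) = 28
O → R → P: max(28, 14) = 28
O → R → M → T → N → S → P: max(28, 18, 8, 10, 22, 5) = 28
Best route has worst link 28.

28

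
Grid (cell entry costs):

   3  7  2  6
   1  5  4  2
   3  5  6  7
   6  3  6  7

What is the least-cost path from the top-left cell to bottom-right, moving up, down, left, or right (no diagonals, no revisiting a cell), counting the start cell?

28

Best path: (0,0)→(1,0)→(2,0)→(2,1)→(3,1)→(3,2)→(3,3)
Cost: 3 + 1 + 3 + 5 + 3 + 6 + 7 = 28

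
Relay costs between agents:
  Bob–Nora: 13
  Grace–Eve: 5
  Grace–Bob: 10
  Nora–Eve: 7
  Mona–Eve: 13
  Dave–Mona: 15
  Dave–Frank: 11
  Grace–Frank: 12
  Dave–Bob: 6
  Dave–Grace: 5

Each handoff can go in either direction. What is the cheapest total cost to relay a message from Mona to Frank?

A few of the Mona→Frank routes:
Mona-Dave-Grace-Frank: 15 + 5 + 12 = 32
Mona-Eve-Grace-Frank: 13 + 5 + 12 = 30
Mona-Dave-Frank: 15 + 11 = 26
Best route has total 26.

26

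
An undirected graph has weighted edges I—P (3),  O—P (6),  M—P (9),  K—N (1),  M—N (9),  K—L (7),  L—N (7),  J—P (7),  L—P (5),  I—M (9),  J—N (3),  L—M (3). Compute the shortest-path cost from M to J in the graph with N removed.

15

Paths from M to J avoiding N:
M→P→J: 9 + 7 = 16
M→L→P→J: 3 + 5 + 7 = 15
M→I→P→J: 9 + 3 + 7 = 19
Best route has total 15.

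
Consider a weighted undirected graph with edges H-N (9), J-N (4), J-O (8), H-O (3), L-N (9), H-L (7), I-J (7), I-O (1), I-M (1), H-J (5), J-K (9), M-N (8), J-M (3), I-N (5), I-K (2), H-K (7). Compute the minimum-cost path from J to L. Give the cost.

12

Checking several routes:
J - N - L: 4 + 9 = 13
J - H - L: 5 + 7 = 12
J - M - I - O - H - L: 3 + 1 + 1 + 3 + 7 = 15
Best route has total 12.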